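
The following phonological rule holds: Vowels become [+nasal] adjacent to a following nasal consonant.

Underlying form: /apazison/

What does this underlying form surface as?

/o/ before nasal /n/ → [õ]

[apazisõn]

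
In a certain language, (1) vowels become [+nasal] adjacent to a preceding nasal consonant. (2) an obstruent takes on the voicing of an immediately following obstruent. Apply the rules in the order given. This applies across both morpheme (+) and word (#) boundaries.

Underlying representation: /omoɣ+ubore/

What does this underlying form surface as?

Rule 1: /o/ after nasal /m/ → [õ]
After rule 1: omõɣ+ubore
Rule 2: no segment meets the rule's conditions; no change.

[omõɣ+ubore]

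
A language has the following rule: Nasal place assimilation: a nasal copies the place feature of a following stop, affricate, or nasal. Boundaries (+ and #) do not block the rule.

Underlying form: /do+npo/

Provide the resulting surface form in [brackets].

/n/ before /p/ (labial) → [m]

[do+mpo]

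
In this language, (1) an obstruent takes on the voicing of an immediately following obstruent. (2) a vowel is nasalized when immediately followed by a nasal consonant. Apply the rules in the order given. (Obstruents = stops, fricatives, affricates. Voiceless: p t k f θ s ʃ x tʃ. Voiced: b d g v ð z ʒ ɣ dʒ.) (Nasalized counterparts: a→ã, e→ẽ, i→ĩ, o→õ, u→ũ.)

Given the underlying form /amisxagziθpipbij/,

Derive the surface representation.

[ãmisxagziθpibbij]

Rule 1: /p/ before /b/ (voiced) → [b]
After rule 1: amisxagziθpibbij
Rule 2: /a/ before nasal /m/ → [ã]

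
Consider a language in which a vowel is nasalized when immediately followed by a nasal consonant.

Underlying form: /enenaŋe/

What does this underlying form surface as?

[ẽnẽnãŋe]

/e/ before nasal /n/ → [ẽ]
/e/ before nasal /n/ → [ẽ]
/a/ before nasal /ŋ/ → [ã]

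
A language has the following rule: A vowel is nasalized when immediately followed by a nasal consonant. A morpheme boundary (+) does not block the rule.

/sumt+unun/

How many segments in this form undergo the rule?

/u/ before nasal /m/ → [ũ]
/u/ before nasal /n/ → [ũ]
/u/ before nasal /n/ → [ũ]
3 segments change.

3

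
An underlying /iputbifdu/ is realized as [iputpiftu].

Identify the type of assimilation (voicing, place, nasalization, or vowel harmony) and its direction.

voicing assimilation, progressive

/b/→[p] /d/→[t].
Each target copies a feature from the preceding segment, so the direction is progressive.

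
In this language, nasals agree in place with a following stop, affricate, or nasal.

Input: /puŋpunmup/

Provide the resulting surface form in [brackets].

[pumpummup]

/ŋ/ before /p/ (labial) → [m]
/n/ before /m/ (labial) → [m]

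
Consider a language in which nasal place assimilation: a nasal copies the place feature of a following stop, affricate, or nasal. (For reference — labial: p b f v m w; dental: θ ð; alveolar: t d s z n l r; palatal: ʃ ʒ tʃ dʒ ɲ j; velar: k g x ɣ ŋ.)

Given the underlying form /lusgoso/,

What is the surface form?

[lusgoso]

no segment meets the rule's conditions; no change.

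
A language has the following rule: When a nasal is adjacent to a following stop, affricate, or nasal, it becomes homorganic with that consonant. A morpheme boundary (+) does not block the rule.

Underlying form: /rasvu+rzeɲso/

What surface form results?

no segment meets the rule's conditions; no change.

[rasvu+rzeɲso]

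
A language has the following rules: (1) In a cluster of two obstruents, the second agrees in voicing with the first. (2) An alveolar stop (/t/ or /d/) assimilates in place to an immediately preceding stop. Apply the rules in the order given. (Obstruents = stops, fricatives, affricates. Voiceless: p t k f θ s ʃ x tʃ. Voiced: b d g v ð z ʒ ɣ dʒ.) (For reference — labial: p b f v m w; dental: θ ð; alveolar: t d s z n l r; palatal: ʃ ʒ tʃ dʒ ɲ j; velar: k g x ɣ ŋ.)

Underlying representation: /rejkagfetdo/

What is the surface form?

Rule 1: /f/ after /g/ (voiced) → [v]
Rule 1: /d/ after /t/ (voiceless) → [t]
After rule 1: rejkagvetto
Rule 2: no segment meets the rule's conditions; no change.

[rejkagvetto]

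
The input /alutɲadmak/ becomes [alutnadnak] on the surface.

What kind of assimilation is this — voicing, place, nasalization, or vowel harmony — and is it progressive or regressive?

place assimilation, progressive

/ɲ/→[n] /m/→[n].
Each target copies a feature from the preceding segment, so the direction is progressive.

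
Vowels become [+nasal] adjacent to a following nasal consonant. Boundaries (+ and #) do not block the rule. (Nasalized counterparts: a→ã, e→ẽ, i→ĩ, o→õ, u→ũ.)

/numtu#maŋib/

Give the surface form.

/u/ before nasal /m/ → [ũ]
/u/ before nasal /m/ → [ũ]
/a/ before nasal /ŋ/ → [ã]

[nũmtũ#mãŋib]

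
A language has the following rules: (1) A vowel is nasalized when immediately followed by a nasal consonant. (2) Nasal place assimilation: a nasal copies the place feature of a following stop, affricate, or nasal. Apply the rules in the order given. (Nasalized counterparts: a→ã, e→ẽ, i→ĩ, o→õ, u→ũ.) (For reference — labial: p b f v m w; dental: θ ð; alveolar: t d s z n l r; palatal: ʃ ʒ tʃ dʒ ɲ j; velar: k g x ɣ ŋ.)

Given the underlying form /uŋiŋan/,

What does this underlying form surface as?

[ũŋĩŋãn]

Rule 1: /u/ before nasal /ŋ/ → [ũ]
Rule 1: /i/ before nasal /ŋ/ → [ĩ]
Rule 1: /a/ before nasal /n/ → [ã]
After rule 1: ũŋĩŋãn
Rule 2: no segment meets the rule's conditions; no change.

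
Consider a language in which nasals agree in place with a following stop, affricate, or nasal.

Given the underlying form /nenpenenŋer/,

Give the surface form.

/n/ before /p/ (labial) → [m]
/n/ before /ŋ/ (velar) → [ŋ]

[nempeneŋŋer]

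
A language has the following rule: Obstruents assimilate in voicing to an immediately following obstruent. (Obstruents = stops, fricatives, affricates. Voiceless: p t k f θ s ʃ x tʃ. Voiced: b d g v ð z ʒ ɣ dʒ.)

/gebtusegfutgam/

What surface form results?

[geptusekfudgam]

/b/ before /t/ (voiceless) → [p]
/g/ before /f/ (voiceless) → [k]
/t/ before /g/ (voiced) → [d]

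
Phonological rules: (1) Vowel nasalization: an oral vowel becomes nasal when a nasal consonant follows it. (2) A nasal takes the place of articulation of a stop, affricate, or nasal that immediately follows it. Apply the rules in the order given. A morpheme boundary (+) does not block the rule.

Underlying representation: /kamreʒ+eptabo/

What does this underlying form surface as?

[kãmreʒ+eptabo]

Rule 1: /a/ before nasal /m/ → [ã]
After rule 1: kãmreʒ+eptabo
Rule 2: no segment meets the rule's conditions; no change.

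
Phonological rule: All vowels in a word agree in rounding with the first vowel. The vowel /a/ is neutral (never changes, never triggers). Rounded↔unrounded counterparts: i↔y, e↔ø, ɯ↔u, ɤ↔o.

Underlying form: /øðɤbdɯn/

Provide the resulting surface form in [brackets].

[øðobdun]

/ɤ/ harmonizes with /ø/ ([+round]) → [o]
/ɯ/ harmonizes with /ø/ ([+round]) → [u]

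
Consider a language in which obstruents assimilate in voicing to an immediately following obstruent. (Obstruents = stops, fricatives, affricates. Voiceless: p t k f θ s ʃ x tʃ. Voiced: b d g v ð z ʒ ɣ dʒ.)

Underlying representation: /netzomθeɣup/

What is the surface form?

/t/ before /z/ (voiced) → [d]

[nedzomθeɣup]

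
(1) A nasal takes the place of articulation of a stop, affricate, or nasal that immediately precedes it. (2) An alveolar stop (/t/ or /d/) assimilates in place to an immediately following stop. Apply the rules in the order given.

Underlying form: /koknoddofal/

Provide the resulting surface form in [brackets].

[kokŋoddofal]

Rule 1: /n/ after /k/ (velar) → [ŋ]
After rule 1: kokŋoddofal
Rule 2: no segment meets the rule's conditions; no change.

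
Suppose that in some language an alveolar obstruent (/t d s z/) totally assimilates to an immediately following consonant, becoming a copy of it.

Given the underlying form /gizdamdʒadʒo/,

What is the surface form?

[giddamdʒadʒo]

/z/ before /d/ → [d] (total assimilation)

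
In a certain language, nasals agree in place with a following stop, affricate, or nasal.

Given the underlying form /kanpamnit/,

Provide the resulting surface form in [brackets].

/n/ before /p/ (labial) → [m]
/m/ before /n/ (alveolar) → [n]

[kampannit]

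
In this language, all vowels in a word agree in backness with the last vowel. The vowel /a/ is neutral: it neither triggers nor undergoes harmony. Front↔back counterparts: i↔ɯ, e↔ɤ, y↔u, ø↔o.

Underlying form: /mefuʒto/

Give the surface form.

/e/ harmonizes with /o/ ([+back]) → [ɤ]

[mɤfuʒto]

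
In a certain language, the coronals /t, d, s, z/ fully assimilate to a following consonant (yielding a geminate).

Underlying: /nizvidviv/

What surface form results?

/z/ before /v/ → [v] (total assimilation)
/d/ before /v/ → [v] (total assimilation)

[nivvivviv]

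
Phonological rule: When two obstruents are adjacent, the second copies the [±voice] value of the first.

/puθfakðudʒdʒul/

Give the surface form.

[puθfakθudʒdʒul]

/ð/ after /k/ (voiceless) → [θ]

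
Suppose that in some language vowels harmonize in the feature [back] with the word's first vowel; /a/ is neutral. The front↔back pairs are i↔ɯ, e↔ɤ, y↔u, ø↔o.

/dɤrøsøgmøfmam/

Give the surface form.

[dɤrosogmofmam]

/ø/ harmonizes with /ɤ/ ([+back]) → [o]
/ø/ harmonizes with /ɤ/ ([+back]) → [o]
/ø/ harmonizes with /ɤ/ ([+back]) → [o]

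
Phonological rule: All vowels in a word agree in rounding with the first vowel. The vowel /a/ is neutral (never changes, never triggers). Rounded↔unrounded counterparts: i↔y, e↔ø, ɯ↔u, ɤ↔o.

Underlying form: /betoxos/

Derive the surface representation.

[betɤxɤs]

/o/ harmonizes with /e/ ([-round]) → [ɤ]
/o/ harmonizes with /e/ ([-round]) → [ɤ]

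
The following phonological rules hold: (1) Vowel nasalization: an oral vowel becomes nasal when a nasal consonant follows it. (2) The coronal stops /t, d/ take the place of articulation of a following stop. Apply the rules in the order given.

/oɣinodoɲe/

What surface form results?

Rule 1: /i/ before nasal /n/ → [ĩ]
Rule 1: /o/ before nasal /ɲ/ → [õ]
After rule 1: oɣĩnodõɲe
Rule 2: no segment meets the rule's conditions; no change.

[oɣĩnodõɲe]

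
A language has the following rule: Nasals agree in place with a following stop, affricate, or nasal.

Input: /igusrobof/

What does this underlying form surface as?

no segment meets the rule's conditions; no change.

[igusrobof]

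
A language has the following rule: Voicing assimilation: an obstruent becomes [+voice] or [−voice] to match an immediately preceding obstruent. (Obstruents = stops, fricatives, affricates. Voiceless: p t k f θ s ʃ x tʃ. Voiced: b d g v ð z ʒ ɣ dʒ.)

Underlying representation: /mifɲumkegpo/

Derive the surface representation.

[mifɲumkegbo]

/p/ after /g/ (voiced) → [b]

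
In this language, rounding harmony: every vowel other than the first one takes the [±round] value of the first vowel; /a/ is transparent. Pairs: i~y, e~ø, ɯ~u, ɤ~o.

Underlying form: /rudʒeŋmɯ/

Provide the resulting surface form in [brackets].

[rudʒøŋmu]

/e/ harmonizes with /u/ ([+round]) → [ø]
/ɯ/ harmonizes with /u/ ([+round]) → [u]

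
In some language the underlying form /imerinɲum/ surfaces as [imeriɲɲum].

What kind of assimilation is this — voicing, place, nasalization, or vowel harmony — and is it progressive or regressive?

place assimilation, regressive

/n/→[ɲ].
Each target copies a feature from the following segment, so the direction is regressive.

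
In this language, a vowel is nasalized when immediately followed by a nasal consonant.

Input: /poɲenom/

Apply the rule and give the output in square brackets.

/o/ before nasal /ɲ/ → [õ]
/e/ before nasal /n/ → [ẽ]
/o/ before nasal /m/ → [õ]

[põɲẽnõm]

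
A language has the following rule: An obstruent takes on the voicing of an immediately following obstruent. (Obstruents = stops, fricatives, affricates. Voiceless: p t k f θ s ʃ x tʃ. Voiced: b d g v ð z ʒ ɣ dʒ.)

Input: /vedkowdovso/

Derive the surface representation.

[vetkowdofso]

/d/ before /k/ (voiceless) → [t]
/v/ before /s/ (voiceless) → [f]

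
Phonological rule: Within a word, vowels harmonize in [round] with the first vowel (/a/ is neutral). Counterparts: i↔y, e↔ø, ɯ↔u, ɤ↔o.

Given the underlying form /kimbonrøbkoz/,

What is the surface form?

[kimbɤnrebkɤz]

/o/ harmonizes with /i/ ([-round]) → [ɤ]
/ø/ harmonizes with /i/ ([-round]) → [e]
/o/ harmonizes with /i/ ([-round]) → [ɤ]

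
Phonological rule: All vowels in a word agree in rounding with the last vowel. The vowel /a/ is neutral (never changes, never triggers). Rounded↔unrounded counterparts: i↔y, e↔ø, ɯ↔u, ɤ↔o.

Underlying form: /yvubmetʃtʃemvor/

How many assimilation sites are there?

2

/e/ harmonizes with /o/ ([+round]) → [ø]
/e/ harmonizes with /o/ ([+round]) → [ø]
2 segments change.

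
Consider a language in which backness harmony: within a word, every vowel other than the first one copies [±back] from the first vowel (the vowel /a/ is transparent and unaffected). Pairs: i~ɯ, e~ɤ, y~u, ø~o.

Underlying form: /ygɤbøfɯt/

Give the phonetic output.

[ygebøfit]

/ɤ/ harmonizes with /y/ ([-back]) → [e]
/ɯ/ harmonizes with /y/ ([-back]) → [i]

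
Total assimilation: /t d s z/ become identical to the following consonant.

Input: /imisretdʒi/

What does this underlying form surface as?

[imirredʒdʒi]

/s/ before /r/ → [r] (total assimilation)
/t/ before /dʒ/ → [dʒ] (total assimilation)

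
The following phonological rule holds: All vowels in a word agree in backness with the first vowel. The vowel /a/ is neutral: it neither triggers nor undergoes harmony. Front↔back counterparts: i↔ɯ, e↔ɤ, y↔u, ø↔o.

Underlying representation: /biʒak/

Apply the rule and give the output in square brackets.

no segment meets the rule's conditions; no change.

[biʒak]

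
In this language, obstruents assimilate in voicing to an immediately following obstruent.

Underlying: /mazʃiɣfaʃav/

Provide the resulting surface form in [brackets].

/z/ before /ʃ/ (voiceless) → [s]
/ɣ/ before /f/ (voiceless) → [x]

[masʃixfaʃav]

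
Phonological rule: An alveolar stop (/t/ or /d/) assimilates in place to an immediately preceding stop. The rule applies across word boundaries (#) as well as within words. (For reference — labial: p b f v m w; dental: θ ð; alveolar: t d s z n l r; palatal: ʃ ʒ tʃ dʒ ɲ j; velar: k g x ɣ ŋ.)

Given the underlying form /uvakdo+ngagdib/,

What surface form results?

/d/ after /k/ (velar) → [g]
/d/ after /g/ (velar) → [g]

[uvakgo+ngaggib]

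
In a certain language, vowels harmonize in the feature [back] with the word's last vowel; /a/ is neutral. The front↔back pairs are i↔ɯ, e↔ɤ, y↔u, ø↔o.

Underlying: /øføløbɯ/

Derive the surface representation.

/ø/ harmonizes with /ɯ/ ([+back]) → [o]
/ø/ harmonizes with /ɯ/ ([+back]) → [o]
/ø/ harmonizes with /ɯ/ ([+back]) → [o]

[ofolobɯ]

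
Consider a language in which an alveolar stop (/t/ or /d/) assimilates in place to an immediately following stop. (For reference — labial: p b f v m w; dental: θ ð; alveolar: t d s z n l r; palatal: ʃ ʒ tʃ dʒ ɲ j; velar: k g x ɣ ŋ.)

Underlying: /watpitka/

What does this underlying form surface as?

/t/ before /p/ (labial) → [p]
/t/ before /k/ (velar) → [k]

[wappikka]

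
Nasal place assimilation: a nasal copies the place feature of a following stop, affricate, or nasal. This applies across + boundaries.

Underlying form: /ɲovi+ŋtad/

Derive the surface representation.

[ɲovi+ntad]

/ŋ/ before /t/ (alveolar) → [n]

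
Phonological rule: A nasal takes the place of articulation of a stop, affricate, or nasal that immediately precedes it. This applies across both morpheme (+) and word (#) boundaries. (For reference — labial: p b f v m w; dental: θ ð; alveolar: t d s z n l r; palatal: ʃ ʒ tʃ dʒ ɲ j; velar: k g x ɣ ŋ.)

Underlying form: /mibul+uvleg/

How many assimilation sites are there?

0

No segment meets the rule's conditions.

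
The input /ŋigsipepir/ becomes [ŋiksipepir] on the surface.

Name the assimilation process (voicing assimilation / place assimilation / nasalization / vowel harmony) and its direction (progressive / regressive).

voicing assimilation, regressive

/g/→[k].
Each target copies a feature from the following segment, so the direction is regressive.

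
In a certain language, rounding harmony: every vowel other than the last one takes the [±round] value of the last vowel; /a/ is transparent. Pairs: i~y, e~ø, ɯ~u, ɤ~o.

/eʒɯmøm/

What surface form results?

[øʒumøm]

/e/ harmonizes with /ø/ ([+round]) → [ø]
/ɯ/ harmonizes with /ø/ ([+round]) → [u]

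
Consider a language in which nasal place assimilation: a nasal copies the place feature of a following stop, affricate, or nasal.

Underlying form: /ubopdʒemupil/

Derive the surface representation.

no segment meets the rule's conditions; no change.

[ubopdʒemupil]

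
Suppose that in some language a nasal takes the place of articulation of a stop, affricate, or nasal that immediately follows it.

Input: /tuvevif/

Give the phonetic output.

[tuvevif]

no segment meets the rule's conditions; no change.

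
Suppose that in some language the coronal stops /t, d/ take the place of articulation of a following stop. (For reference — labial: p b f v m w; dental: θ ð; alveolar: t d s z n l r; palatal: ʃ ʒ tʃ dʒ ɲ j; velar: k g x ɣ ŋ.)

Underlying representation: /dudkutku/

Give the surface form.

/d/ before /k/ (velar) → [g]
/t/ before /k/ (velar) → [k]

[dugkukku]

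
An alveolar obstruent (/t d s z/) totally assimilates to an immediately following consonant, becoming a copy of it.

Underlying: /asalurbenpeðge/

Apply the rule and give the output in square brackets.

[asalurbenpeðge]

no segment meets the rule's conditions; no change.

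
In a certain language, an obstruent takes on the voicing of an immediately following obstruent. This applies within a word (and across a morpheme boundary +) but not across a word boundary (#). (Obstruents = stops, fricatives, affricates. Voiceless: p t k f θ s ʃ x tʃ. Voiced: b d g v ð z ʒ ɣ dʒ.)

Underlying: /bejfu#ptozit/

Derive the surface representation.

no segment meets the rule's conditions; no change.

[bejfu#ptozit]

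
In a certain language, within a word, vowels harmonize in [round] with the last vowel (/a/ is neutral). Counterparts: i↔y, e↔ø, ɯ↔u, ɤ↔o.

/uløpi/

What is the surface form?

/u/ harmonizes with /i/ ([-round]) → [ɯ]
/ø/ harmonizes with /i/ ([-round]) → [e]

[ɯlepi]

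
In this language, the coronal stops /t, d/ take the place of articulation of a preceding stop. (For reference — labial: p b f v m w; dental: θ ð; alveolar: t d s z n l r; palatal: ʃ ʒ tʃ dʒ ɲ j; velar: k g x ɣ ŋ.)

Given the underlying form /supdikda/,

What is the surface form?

/d/ after /p/ (labial) → [b]
/d/ after /k/ (velar) → [g]

[supbikga]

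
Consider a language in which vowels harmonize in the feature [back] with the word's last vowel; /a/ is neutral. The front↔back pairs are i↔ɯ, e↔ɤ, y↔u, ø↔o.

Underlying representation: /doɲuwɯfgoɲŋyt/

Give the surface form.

/o/ harmonizes with /y/ ([-back]) → [ø]
/u/ harmonizes with /y/ ([-back]) → [y]
/ɯ/ harmonizes with /y/ ([-back]) → [i]
/o/ harmonizes with /y/ ([-back]) → [ø]

[døɲywifgøɲŋyt]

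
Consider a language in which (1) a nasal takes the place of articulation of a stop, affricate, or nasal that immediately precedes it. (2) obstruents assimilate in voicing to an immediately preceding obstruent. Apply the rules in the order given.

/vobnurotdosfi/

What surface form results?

[vobmurottosfi]

Rule 1: /n/ after /b/ (labial) → [m]
After rule 1: vobmurotdosfi
Rule 2: /d/ after /t/ (voiceless) → [t]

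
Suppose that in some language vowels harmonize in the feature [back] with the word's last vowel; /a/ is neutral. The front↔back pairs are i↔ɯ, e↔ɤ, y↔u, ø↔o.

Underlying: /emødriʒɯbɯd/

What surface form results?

/e/ harmonizes with /ɯ/ ([+back]) → [ɤ]
/ø/ harmonizes with /ɯ/ ([+back]) → [o]
/i/ harmonizes with /ɯ/ ([+back]) → [ɯ]

[ɤmodrɯʒɯbɯd]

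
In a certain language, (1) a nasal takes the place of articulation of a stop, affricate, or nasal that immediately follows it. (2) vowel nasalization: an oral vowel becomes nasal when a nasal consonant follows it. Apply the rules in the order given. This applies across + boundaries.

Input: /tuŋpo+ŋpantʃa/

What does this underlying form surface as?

[tũmpõ+mpãɲtʃa]

Rule 1: /ŋ/ before /p/ (labial) → [m]
Rule 1: /ŋ/ before /p/ (labial) → [m]
Rule 1: /n/ before /tʃ/ (palatal) → [ɲ]
After rule 1: tumpo+mpaɲtʃa
Rule 2: /u/ before nasal /m/ → [ũ]
Rule 2: /o/ before nasal /m/ → [õ]
Rule 2: /a/ before nasal /ɲ/ → [ã]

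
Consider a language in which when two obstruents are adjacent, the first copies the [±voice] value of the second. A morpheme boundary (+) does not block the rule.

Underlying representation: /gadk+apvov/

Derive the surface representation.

/d/ before /k/ (voiceless) → [t]
/p/ before /v/ (voiced) → [b]

[gatk+abvov]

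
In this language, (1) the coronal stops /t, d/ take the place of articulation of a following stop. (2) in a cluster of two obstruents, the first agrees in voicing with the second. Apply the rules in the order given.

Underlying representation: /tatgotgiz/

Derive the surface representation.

[taggoggiz]

Rule 1: /t/ before /g/ (velar) → [k]
Rule 1: /t/ before /g/ (velar) → [k]
After rule 1: takgokgiz
Rule 2: /k/ before /g/ (voiced) → [g]
Rule 2: /k/ before /g/ (voiced) → [g]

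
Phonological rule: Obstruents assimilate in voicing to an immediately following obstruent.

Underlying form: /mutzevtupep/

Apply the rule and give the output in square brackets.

/t/ before /z/ (voiced) → [d]
/v/ before /t/ (voiceless) → [f]

[mudzeftupep]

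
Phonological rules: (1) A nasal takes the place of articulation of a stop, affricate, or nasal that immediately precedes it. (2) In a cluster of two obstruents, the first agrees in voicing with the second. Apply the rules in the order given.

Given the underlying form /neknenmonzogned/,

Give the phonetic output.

Rule 1: /n/ after /k/ (velar) → [ŋ]
Rule 1: /m/ after /n/ (alveolar) → [n]
Rule 1: /n/ after /g/ (velar) → [ŋ]
After rule 1: nekŋennonzogŋed
Rule 2: no segment meets the rule's conditions; no change.

[nekŋennonzogŋed]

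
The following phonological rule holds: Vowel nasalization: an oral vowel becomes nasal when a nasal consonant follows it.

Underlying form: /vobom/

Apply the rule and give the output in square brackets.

/o/ before nasal /m/ → [õ]

[vobõm]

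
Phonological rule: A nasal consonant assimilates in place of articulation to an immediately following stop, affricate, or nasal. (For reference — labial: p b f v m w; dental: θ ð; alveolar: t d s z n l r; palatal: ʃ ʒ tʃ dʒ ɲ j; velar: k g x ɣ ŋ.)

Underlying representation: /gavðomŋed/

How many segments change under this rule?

1

/m/ before /ŋ/ (velar) → [ŋ]
1 segment changes.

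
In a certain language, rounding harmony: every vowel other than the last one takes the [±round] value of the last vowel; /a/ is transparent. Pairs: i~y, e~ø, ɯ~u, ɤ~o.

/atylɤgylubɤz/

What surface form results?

[atilɤgilɯbɤz]

/y/ harmonizes with /ɤ/ ([-round]) → [i]
/y/ harmonizes with /ɤ/ ([-round]) → [i]
/u/ harmonizes with /ɤ/ ([-round]) → [ɯ]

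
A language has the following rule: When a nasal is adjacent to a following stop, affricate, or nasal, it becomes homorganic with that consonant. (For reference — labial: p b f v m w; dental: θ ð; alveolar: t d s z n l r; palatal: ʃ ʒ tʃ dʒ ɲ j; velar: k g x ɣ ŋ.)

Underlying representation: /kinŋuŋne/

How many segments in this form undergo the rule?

2

/n/ before /ŋ/ (velar) → [ŋ]
/ŋ/ before /n/ (alveolar) → [n]
2 segments change.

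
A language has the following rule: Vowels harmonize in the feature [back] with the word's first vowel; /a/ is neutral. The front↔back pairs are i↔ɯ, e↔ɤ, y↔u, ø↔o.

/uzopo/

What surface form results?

no segment meets the rule's conditions; no change.

[uzopo]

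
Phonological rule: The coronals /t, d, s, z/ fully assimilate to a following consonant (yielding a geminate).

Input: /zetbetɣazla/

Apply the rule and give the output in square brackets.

[zebbeɣɣalla]

/t/ before /b/ → [b] (total assimilation)
/t/ before /ɣ/ → [ɣ] (total assimilation)
/z/ before /l/ → [l] (total assimilation)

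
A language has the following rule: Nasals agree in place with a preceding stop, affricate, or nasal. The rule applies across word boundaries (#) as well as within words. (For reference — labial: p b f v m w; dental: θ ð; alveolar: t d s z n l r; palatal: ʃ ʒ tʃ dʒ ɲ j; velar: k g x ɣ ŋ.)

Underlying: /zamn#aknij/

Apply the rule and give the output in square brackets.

/n/ after /m/ (labial) → [m]
/n/ after /k/ (velar) → [ŋ]

[zamm#akŋij]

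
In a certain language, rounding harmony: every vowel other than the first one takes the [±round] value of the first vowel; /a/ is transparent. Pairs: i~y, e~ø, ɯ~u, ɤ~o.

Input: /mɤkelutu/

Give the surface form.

[mɤkelɯtɯ]

/u/ harmonizes with /ɤ/ ([-round]) → [ɯ]
/u/ harmonizes with /ɤ/ ([-round]) → [ɯ]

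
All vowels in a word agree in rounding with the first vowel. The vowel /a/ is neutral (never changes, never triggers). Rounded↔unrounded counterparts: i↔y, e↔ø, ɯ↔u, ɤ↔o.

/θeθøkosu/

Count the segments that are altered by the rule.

/ø/ harmonizes with /e/ ([-round]) → [e]
/o/ harmonizes with /e/ ([-round]) → [ɤ]
/u/ harmonizes with /e/ ([-round]) → [ɯ]
3 segments change.

3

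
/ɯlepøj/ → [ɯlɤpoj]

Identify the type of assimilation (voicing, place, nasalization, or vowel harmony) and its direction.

vowel harmony, progressive

/e/→[ɤ] /ø/→[o].
Vowels agree with the first vowel, so the harmony is progressive.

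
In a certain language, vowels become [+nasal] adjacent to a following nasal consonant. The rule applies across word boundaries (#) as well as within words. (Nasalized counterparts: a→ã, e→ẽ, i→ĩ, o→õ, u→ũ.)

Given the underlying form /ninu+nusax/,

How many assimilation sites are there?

2

/i/ before nasal /n/ → [ĩ]
/u/ before nasal /n/ → [ũ]
2 segments change.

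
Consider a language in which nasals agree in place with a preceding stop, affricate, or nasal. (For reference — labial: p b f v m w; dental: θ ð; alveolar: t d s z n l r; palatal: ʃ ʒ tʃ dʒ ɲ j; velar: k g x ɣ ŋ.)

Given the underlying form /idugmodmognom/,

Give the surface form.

[idugŋodnogŋom]

/m/ after /g/ (velar) → [ŋ]
/m/ after /d/ (alveolar) → [n]
/n/ after /g/ (velar) → [ŋ]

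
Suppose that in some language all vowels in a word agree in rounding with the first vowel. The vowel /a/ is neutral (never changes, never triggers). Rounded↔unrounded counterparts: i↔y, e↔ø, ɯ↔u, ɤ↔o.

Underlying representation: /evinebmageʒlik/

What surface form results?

no segment meets the rule's conditions; no change.

[evinebmageʒlik]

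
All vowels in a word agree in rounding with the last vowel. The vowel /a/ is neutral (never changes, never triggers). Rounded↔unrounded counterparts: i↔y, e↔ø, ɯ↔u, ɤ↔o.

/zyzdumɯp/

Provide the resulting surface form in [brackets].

[zizdɯmɯp]

/y/ harmonizes with /ɯ/ ([-round]) → [i]
/u/ harmonizes with /ɯ/ ([-round]) → [ɯ]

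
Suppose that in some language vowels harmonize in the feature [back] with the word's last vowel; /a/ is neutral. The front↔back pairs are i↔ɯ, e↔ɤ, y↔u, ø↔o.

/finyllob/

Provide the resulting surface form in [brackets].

[fɯnullob]

/i/ harmonizes with /o/ ([+back]) → [ɯ]
/y/ harmonizes with /o/ ([+back]) → [u]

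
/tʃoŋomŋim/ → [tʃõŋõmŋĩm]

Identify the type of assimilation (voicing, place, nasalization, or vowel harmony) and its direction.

nasalization, regressive

/o/→[õ] /o/→[õ] /i/→[ĩ].
Each target copies a feature from the following segment, so the direction is regressive.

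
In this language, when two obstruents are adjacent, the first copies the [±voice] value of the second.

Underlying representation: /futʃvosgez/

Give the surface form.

[fudʒvozgez]

/tʃ/ before /v/ (voiced) → [dʒ]
/s/ before /g/ (voiced) → [z]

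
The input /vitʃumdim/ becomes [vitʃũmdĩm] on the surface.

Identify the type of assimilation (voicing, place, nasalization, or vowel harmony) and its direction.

/u/→[ũ] /i/→[ĩ].
Each target copies a feature from the following segment, so the direction is regressive.

nasalization, regressive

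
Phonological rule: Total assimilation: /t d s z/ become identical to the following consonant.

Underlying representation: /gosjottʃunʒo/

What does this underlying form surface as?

/s/ before /j/ → [j] (total assimilation)
/t/ before /tʃ/ → [tʃ] (total assimilation)

[gojjotʃtʃunʒo]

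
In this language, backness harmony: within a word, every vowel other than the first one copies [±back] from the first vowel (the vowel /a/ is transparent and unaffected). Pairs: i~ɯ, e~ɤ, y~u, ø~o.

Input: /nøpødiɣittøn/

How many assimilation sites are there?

No segment meets the rule's conditions.

0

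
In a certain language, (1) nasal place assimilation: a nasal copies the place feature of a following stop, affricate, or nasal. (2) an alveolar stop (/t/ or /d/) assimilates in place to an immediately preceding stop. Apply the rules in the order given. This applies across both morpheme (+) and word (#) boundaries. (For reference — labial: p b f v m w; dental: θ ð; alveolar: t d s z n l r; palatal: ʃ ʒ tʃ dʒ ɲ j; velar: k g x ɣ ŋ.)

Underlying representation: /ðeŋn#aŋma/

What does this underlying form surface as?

[ðenn#amma]

Rule 1: /ŋ/ before /n/ (alveolar) → [n]
Rule 1: /ŋ/ before /m/ (labial) → [m]
After rule 1: ðenn#amma
Rule 2: no segment meets the rule's conditions; no change.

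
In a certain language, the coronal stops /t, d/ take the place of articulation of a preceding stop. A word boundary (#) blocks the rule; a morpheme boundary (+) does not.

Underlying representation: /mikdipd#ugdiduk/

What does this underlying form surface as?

/d/ after /k/ (velar) → [g]
/d/ after /p/ (labial) → [b]
/d/ after /g/ (velar) → [g]

[mikgipb#uggiduk]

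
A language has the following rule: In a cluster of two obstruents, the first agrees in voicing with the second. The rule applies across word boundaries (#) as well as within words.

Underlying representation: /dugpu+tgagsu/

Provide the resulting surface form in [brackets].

/g/ before /p/ (voiceless) → [k]
/t/ before /g/ (voiced) → [d]
/g/ before /s/ (voiceless) → [k]

[dukpu+dgaksu]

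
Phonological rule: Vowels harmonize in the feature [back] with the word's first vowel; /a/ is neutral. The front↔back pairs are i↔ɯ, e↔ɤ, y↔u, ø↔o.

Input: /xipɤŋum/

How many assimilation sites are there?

/ɤ/ harmonizes with /i/ ([-back]) → [e]
/u/ harmonizes with /i/ ([-back]) → [y]
2 segments change.

2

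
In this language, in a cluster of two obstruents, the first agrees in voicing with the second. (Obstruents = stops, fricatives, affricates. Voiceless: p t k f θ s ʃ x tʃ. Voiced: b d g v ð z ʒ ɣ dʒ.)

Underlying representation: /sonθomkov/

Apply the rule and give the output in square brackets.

no segment meets the rule's conditions; no change.

[sonθomkov]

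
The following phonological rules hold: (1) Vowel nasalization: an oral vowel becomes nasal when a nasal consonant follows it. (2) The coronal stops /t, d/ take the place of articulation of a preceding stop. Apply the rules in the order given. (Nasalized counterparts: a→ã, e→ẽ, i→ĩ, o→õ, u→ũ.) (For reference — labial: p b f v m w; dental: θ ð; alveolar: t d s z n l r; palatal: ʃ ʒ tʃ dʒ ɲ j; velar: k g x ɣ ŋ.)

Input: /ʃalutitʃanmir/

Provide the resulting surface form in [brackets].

Rule 1: /a/ before nasal /n/ → [ã]
After rule 1: ʃalutitʃãnmir
Rule 2: no segment meets the rule's conditions; no change.

[ʃalutitʃãnmir]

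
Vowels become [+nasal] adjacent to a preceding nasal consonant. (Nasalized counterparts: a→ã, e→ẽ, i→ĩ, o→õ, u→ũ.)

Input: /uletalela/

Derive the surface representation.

no segment meets the rule's conditions; no change.

[uletalela]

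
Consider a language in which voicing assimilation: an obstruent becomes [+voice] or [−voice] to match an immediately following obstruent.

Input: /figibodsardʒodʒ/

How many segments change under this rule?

/d/ before /s/ (voiceless) → [t]
1 segment changes.

1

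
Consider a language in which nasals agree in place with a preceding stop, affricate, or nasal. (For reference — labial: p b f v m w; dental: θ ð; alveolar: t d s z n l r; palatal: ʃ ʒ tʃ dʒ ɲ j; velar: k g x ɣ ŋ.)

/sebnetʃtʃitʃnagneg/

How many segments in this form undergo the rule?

/n/ after /b/ (labial) → [m]
/n/ after /tʃ/ (palatal) → [ɲ]
/n/ after /g/ (velar) → [ŋ]
3 segments change.

3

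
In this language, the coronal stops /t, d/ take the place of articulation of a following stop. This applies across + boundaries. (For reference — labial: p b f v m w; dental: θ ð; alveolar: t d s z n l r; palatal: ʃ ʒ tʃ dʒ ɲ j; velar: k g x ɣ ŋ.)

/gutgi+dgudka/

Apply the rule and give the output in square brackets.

/t/ before /g/ (velar) → [k]
/d/ before /g/ (velar) → [g]
/d/ before /k/ (velar) → [g]

[gukgi+ggugka]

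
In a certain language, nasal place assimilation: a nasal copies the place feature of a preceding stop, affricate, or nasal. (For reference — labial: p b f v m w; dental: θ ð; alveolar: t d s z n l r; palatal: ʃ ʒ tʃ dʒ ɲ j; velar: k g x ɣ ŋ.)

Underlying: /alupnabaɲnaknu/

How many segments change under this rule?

/n/ after /p/ (labial) → [m]
/n/ after /ɲ/ (palatal) → [ɲ]
/n/ after /k/ (velar) → [ŋ]
3 segments change.

3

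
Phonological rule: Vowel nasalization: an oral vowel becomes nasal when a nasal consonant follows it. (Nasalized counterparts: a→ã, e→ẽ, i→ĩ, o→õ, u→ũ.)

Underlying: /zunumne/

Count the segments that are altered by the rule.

2

/u/ before nasal /n/ → [ũ]
/u/ before nasal /m/ → [ũ]
2 segments change.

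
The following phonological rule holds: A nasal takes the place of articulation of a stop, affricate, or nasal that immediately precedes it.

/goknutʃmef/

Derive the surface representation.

/n/ after /k/ (velar) → [ŋ]
/m/ after /tʃ/ (palatal) → [ɲ]

[gokŋutʃɲef]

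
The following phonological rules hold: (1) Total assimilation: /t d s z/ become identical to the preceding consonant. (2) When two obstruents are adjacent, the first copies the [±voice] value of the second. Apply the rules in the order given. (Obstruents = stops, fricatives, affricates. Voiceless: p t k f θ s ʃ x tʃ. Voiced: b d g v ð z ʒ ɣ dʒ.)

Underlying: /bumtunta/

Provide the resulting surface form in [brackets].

Rule 1: /t/ after /m/ → [m] (total assimilation)
Rule 1: /t/ after /n/ → [n] (total assimilation)
After rule 1: bummunna
Rule 2: no segment meets the rule's conditions; no change.

[bummunna]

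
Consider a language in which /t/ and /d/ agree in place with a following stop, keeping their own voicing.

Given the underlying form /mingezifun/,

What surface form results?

[mingezifun]

no segment meets the rule's conditions; no change.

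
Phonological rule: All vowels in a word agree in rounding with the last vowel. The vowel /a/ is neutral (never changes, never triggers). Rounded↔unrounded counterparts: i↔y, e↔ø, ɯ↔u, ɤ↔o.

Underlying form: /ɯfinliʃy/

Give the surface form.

/ɯ/ harmonizes with /y/ ([+round]) → [u]
/i/ harmonizes with /y/ ([+round]) → [y]
/i/ harmonizes with /y/ ([+round]) → [y]

[ufynlyʃy]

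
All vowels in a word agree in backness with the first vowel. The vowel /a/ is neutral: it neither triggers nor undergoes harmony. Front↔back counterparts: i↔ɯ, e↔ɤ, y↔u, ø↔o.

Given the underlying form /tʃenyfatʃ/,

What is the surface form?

no segment meets the rule's conditions; no change.

[tʃenyfatʃ]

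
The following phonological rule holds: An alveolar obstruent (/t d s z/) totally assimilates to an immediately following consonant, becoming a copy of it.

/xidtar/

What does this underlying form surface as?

/d/ before /t/ → [t] (total assimilation)

[xittar]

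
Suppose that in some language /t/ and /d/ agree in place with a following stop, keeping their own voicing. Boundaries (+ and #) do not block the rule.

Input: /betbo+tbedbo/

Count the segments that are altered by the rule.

/t/ before /b/ (labial) → [p]
/t/ before /b/ (labial) → [p]
/d/ before /b/ (labial) → [b]
3 segments change.

3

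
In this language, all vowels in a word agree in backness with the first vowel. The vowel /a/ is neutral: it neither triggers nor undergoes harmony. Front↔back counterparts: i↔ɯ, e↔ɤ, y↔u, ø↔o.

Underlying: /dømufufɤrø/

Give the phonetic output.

/u/ harmonizes with /ø/ ([-back]) → [y]
/u/ harmonizes with /ø/ ([-back]) → [y]
/ɤ/ harmonizes with /ø/ ([-back]) → [e]

[dømyfyferø]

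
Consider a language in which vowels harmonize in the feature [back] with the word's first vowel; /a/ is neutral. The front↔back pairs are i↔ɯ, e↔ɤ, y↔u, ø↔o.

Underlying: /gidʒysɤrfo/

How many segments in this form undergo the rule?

/ɤ/ harmonizes with /i/ ([-back]) → [e]
/o/ harmonizes with /i/ ([-back]) → [ø]
2 segments change.

2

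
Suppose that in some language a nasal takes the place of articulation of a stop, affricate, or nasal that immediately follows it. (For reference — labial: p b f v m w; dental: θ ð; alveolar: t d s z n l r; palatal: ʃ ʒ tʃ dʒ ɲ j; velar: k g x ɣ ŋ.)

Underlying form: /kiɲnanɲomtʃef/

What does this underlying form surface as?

/ɲ/ before /n/ (alveolar) → [n]
/n/ before /ɲ/ (palatal) → [ɲ]
/m/ before /tʃ/ (palatal) → [ɲ]

[kinnaɲɲoɲtʃef]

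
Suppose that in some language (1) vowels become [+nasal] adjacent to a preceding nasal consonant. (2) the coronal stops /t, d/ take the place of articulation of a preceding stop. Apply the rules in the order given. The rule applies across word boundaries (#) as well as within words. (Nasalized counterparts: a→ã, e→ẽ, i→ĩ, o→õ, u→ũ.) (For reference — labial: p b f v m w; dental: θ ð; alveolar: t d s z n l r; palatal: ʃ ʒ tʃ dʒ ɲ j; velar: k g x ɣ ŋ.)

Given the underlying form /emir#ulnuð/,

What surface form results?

Rule 1: /i/ after nasal /m/ → [ĩ]
Rule 1: /u/ after nasal /n/ → [ũ]
After rule 1: emĩr#ulnũð
Rule 2: no segment meets the rule's conditions; no change.

[emĩr#ulnũð]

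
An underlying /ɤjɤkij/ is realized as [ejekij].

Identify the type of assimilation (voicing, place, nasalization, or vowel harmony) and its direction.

vowel harmony, regressive

/ɤ/→[e] /ɤ/→[e].
Vowels agree with the last vowel, so the harmony is regressive.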